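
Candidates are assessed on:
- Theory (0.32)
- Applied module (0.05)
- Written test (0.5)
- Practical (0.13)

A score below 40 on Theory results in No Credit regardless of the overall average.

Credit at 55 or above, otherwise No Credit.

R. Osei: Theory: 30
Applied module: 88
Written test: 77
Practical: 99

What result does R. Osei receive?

Theory score 30 < 40: minimum not met.
Weighted total:
  Theory 30 × 0.32 = 9.6
  Applied module 88 × 0.05 = 4.4
  Written test 77 × 0.5 = 38.5
  Practical 99 × 0.13 = 12.87
Sum = 65.37
Because the Theory minimum was not met, the result is No Credit.

No Credit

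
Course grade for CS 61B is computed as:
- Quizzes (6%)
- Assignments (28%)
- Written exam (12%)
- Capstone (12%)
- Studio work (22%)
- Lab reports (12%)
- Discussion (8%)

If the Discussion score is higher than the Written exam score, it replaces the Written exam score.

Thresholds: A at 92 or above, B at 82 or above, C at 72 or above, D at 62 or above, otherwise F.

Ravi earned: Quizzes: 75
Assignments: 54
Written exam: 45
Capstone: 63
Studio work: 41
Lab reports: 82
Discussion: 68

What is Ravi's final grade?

Discussion (68) > Written exam (45), so Written exam counts as 68.
Weighted total:
  Quizzes 75 × 0.06 = 4.5
  Assignments 54 × 0.28 = 15.12
  Written exam 68 × 0.12 = 8.16
  Capstone 63 × 0.12 = 7.56
  Studio work 41 × 0.22 = 9.02
  Lab reports 82 × 0.12 = 9.84
  Discussion 68 × 0.08 = 5.44
Sum = 59.64
59.64 < 62 → F

F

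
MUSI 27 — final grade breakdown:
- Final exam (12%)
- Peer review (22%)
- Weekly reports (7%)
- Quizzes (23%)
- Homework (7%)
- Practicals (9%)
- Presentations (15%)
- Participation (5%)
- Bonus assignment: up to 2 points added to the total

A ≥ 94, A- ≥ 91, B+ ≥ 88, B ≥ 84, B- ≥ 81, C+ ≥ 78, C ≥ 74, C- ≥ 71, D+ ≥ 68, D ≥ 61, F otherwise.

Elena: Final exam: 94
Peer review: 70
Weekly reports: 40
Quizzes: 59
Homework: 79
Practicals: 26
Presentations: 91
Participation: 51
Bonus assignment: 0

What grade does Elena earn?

D

Weighted total:
  Final exam 94 × 0.12 = 11.28
  Peer review 70 × 0.22 = 15.4
  Weekly reports 40 × 0.07 = 2.8
  Quizzes 59 × 0.23 = 13.57
  Homework 79 × 0.07 = 5.53
  Practicals 26 × 0.09 = 2.34
  Presentations 91 × 0.15 = 13.65
  Participation 51 × 0.05 = 2.55
Sum = 67.12
Bonus assignment: 67.12 + 0 = 67.12
67.12 is ≥ 61 and < 68 → D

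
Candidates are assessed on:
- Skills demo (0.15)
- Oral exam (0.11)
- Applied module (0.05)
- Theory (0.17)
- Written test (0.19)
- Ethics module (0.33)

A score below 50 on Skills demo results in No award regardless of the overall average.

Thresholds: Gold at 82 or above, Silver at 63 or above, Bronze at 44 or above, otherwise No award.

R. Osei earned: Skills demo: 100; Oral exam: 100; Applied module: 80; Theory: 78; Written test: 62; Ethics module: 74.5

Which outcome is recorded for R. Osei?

Skills demo score 100 ≥ 50: minimum met.
Weighted total:
  Skills demo 100 × 0.15 = 15
  Oral exam 100 × 0.11 = 11
  Applied module 80 × 0.05 = 4
  Theory 78 × 0.17 = 13.26
  Written test 62 × 0.19 = 11.78
  Ethics module 74.5 × 0.33 = 24.585
Sum = 79.625
79.625 is ≥ 63 and < 82 → Silver

Silver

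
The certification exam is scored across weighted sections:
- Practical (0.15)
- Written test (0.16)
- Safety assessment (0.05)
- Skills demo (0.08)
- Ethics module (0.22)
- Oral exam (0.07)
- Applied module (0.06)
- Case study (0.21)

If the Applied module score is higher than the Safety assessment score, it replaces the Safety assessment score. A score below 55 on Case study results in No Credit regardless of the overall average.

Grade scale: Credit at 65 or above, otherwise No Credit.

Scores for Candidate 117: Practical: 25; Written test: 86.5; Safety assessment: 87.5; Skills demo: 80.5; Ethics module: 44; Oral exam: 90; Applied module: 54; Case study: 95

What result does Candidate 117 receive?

Credit

Applied module (54) ≤ Safety assessment (87.5), so Safety assessment stays at 87.5.
Case study score 95 ≥ 55: minimum met.
Weighted total:
  Practical 25 × 0.15 = 3.75
  Written test 86.5 × 0.16 = 13.84
  Safety assessment 87.5 × 0.05 = 4.375
  Skills demo 80.5 × 0.08 = 6.44
  Ethics module 44 × 0.22 = 9.68
  Oral exam 90 × 0.07 = 6.3
  Applied module 54 × 0.06 = 3.24
  Case study 95 × 0.21 = 19.95
Sum = 67.575
67.575 ≥ 65 → Credit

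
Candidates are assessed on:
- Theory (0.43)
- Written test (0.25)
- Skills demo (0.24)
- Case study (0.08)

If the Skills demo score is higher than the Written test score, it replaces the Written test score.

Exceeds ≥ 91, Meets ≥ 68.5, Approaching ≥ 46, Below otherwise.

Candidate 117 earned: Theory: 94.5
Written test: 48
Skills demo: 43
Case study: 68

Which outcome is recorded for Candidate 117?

Approaching

Skills demo (43) ≤ Written test (48), so Written test stays at 48.
Weighted total:
  Theory 94.5 × 0.43 = 40.635
  Written test 48 × 0.25 = 12
  Skills demo 43 × 0.24 = 10.32
  Case study 68 × 0.08 = 5.44
Sum = 68.395
68.395 is ≥ 46 and < 68.5 → Approaching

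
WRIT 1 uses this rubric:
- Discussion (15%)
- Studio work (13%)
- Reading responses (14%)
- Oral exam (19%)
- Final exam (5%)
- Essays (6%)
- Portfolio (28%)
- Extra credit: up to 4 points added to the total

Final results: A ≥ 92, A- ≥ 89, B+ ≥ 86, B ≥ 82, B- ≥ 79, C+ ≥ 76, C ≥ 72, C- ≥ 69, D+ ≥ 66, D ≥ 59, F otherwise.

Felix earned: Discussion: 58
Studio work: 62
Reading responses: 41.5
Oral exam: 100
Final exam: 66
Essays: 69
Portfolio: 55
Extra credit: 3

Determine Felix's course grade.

D+

Weighted total:
  Discussion 58 × 0.15 = 8.7
  Studio work 62 × 0.13 = 8.06
  Reading responses 41.5 × 0.14 = 5.81
  Oral exam 100 × 0.19 = 19
  Final exam 66 × 0.05 = 3.3
  Essays 69 × 0.06 = 4.14
  Portfolio 55 × 0.28 = 15.4
Sum = 64.41
Extra credit: 64.41 + 3 = 67.41
67.41 is ≥ 66 and < 69 → D+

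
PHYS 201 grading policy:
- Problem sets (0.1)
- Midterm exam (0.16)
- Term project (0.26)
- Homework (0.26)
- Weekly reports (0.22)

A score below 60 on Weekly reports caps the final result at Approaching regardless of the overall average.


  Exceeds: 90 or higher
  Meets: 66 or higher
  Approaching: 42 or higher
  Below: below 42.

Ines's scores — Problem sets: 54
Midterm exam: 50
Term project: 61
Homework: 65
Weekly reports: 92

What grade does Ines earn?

Weekly reports score 92 ≥ 60: minimum met.
Weighted total:
  Problem sets 54 × 0.1 = 5.4
  Midterm exam 50 × 0.16 = 8
  Term project 61 × 0.26 = 15.86
  Homework 65 × 0.26 = 16.9
  Weekly reports 92 × 0.22 = 20.24
Sum = 66.4
66.4 is ≥ 66 and < 90 → Meets

Meets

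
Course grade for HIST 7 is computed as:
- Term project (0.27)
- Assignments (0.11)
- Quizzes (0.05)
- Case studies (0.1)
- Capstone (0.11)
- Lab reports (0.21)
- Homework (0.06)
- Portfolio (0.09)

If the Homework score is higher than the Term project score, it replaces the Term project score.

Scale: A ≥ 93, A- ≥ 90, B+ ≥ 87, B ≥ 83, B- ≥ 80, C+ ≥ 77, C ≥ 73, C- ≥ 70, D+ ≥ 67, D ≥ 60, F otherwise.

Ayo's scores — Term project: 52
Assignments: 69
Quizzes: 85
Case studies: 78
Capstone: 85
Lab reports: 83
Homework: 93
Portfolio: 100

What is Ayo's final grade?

B

Homework (93) > Term project (52), so Term project counts as 93.
Weighted total:
  Term project 93 × 0.27 = 25.11
  Assignments 69 × 0.11 = 7.59
  Quizzes 85 × 0.05 = 4.25
  Case studies 78 × 0.1 = 7.8
  Capstone 85 × 0.11 = 9.35
  Lab reports 83 × 0.21 = 17.43
  Homework 93 × 0.06 = 5.58
  Portfolio 100 × 0.09 = 9
Sum = 86.11
86.11 is ≥ 83 and < 87 → B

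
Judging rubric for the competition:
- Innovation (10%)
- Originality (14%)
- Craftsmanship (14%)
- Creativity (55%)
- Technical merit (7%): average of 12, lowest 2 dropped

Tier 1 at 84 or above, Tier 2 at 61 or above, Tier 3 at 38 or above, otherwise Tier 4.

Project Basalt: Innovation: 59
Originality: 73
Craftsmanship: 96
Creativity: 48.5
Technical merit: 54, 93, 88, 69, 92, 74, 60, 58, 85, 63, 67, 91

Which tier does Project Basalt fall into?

Tier 2

Technical merit: drop 54, 58 → average of remaining 10 = 782/10 = 78.2
Weighted total:
  Innovation 59 × 0.1 = 5.9
  Originality 73 × 0.14 = 10.22
  Craftsmanship 96 × 0.14 = 13.44
  Creativity 48.5 × 0.55 = 26.675
  Technical merit 78.2 × 0.07 = 5.474
Sum = 61.709
61.709 is ≥ 61 and < 84 → Tier 2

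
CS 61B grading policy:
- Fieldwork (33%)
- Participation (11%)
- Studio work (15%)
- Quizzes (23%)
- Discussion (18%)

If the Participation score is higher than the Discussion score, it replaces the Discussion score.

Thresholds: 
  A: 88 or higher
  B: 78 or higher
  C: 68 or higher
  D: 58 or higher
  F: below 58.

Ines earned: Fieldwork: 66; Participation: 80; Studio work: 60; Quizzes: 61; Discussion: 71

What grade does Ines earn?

C

Participation (80) > Discussion (71), so Discussion counts as 80.
Weighted total:
  Fieldwork 66 × 0.33 = 21.78
  Participation 80 × 0.11 = 8.8
  Studio work 60 × 0.15 = 9
  Quizzes 61 × 0.23 = 14.03
  Discussion 80 × 0.18 = 14.4
Sum = 68.01
68.01 is ≥ 68 and < 78 → C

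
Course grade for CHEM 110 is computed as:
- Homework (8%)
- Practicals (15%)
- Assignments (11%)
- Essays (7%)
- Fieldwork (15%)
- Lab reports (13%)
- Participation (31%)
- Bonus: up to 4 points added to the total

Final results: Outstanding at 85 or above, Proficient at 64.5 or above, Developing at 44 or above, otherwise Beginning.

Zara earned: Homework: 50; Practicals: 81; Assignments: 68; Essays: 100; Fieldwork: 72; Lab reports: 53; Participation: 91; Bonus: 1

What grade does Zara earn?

Weighted total:
  Homework 50 × 0.08 = 4
  Practicals 81 × 0.15 = 12.15
  Assignments 68 × 0.11 = 7.48
  Essays 100 × 0.07 = 7
  Fieldwork 72 × 0.15 = 10.8
  Lab reports 53 × 0.13 = 6.89
  Participation 91 × 0.31 = 28.21
Sum = 76.53
Bonus: 76.53 + 1 = 77.53
77.53 is ≥ 64.5 and < 85 → Proficient

Proficient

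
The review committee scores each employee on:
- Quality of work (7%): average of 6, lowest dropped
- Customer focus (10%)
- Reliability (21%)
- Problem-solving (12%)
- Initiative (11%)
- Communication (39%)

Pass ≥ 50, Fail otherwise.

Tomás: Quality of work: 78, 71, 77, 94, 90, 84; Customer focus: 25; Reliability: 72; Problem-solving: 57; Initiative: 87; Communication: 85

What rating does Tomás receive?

Pass

Quality of work: drop 71 → average of remaining 5 = 423/5 = 84.6
Weighted total:
  Quality of work 84.6 × 0.07 = 5.922
  Customer focus 25 × 0.1 = 2.5
  Reliability 72 × 0.21 = 15.12
  Problem-solving 57 × 0.12 = 6.84
  Initiative 87 × 0.11 = 9.57
  Communication 85 × 0.39 = 33.15
Sum = 73.102
73.102 ≥ 50 → Pass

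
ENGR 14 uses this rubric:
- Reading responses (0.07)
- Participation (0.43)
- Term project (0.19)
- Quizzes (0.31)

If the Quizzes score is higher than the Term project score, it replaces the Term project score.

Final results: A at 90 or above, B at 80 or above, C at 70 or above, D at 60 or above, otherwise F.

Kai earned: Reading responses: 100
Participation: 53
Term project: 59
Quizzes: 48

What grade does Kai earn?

F

Quizzes (48) ≤ Term project (59), so Term project stays at 59.
Weighted total:
  Reading responses 100 × 0.07 = 7
  Participation 53 × 0.43 = 22.79
  Term project 59 × 0.19 = 11.21
  Quizzes 48 × 0.31 = 14.88
Sum = 55.88
55.88 < 60 → F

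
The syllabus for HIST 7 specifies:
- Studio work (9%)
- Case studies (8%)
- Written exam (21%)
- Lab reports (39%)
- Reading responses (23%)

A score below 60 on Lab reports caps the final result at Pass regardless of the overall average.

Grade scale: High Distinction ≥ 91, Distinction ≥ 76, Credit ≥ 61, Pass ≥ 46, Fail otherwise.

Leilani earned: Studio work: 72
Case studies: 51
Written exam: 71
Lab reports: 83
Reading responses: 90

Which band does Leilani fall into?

Lab reports score 83 ≥ 60: minimum met.
Weighted total:
  Studio work 72 × 0.09 = 6.48
  Case studies 51 × 0.08 = 4.08
  Written exam 71 × 0.21 = 14.91
  Lab reports 83 × 0.39 = 32.37
  Reading responses 90 × 0.23 = 20.7
Sum = 78.54
78.54 is ≥ 76 and < 91 → Distinction

Distinction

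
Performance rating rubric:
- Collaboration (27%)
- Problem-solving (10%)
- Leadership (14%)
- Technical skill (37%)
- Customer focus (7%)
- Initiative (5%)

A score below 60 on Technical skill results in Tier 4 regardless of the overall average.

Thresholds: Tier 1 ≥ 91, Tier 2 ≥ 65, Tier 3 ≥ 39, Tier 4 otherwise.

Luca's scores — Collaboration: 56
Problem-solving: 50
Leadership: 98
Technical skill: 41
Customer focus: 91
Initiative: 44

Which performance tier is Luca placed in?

Tier 4

Technical skill score 41 < 60: minimum not met.
Weighted total:
  Collaboration 56 × 0.27 = 15.12
  Problem-solving 50 × 0.1 = 5
  Leadership 98 × 0.14 = 13.72
  Technical skill 41 × 0.37 = 15.17
  Customer focus 91 × 0.07 = 6.37
  Initiative 44 × 0.05 = 2.2
Sum = 57.58
Because the Technical skill minimum was not met, the result is Tier 4.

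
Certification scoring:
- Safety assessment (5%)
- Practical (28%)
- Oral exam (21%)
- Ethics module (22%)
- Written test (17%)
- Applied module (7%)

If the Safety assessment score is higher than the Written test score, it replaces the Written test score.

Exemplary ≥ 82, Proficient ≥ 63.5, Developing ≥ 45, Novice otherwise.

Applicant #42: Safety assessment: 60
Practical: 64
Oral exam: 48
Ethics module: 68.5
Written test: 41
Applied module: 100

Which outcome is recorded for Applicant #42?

Safety assessment (60) > Written test (41), so Written test counts as 60.
Weighted total:
  Safety assessment 60 × 0.05 = 3
  Practical 64 × 0.28 = 17.92
  Oral exam 48 × 0.21 = 10.08
  Ethics module 68.5 × 0.22 = 15.07
  Written test 60 × 0.17 = 10.2
  Applied module 100 × 0.07 = 7
Sum = 63.27
63.27 is ≥ 45 and < 63.5 → Developing

Developing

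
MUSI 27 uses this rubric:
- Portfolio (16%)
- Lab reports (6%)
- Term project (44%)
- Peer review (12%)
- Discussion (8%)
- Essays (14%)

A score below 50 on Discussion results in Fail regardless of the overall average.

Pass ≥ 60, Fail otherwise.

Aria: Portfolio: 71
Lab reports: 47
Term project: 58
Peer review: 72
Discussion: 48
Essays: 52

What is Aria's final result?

Fail

Discussion score 48 < 50: minimum not met.
Weighted total:
  Portfolio 71 × 0.16 = 11.36
  Lab reports 47 × 0.06 = 2.82
  Term project 58 × 0.44 = 25.52
  Peer review 72 × 0.12 = 8.64
  Discussion 48 × 0.08 = 3.84
  Essays 52 × 0.14 = 7.28
Sum = 59.46
Because the Discussion minimum was not met, the result is Fail.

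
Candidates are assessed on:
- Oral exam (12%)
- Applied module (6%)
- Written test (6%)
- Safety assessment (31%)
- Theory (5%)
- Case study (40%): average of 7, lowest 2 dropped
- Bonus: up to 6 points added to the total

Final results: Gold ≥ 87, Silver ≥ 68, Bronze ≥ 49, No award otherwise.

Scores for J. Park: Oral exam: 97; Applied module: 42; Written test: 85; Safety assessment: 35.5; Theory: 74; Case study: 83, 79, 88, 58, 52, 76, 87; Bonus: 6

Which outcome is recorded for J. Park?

Silver

Case study: drop 52, 58 → average of remaining 5 = 413/5 = 82.6
Weighted total:
  Oral exam 97 × 0.12 = 11.64
  Applied module 42 × 0.06 = 2.52
  Written test 85 × 0.06 = 5.1
  Safety assessment 35.5 × 0.31 = 11.005
  Theory 74 × 0.05 = 3.7
  Case study 82.6 × 0.4 = 33.04
Sum = 67.005
Bonus: 67.005 + 6 = 73.005
73.005 is ≥ 68 and < 87 → Silver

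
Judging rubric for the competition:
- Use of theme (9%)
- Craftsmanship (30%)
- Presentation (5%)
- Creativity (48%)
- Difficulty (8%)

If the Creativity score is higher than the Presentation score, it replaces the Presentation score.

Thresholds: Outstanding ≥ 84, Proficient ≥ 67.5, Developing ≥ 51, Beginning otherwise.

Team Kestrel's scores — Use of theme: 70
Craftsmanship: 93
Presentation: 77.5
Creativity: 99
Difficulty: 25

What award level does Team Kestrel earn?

Creativity (99) > Presentation (77.5), so Presentation counts as 99.
Weighted total:
  Use of theme 70 × 0.09 = 6.3
  Craftsmanship 93 × 0.3 = 27.9
  Presentation 99 × 0.05 = 4.95
  Creativity 99 × 0.48 = 47.52
  Difficulty 25 × 0.08 = 2
Sum = 88.67
88.67 ≥ 84 → Outstanding

Outstanding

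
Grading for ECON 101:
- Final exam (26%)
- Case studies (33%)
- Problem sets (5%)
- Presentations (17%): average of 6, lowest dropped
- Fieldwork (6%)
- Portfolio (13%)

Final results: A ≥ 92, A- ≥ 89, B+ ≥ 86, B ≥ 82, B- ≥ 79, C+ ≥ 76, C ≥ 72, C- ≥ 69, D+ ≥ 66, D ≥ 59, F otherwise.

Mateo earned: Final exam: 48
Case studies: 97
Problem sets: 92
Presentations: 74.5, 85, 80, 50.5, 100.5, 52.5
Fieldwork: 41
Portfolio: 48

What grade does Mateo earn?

Presentations: drop 50.5 → average of remaining 5 = 392.5/5 = 78.5
Weighted total:
  Final exam 48 × 0.26 = 12.48
  Case studies 97 × 0.33 = 32.01
  Problem sets 92 × 0.05 = 4.6
  Presentations 78.5 × 0.17 = 13.345
  Fieldwork 41 × 0.06 = 2.46
  Portfolio 48 × 0.13 = 6.24
Sum = 71.135
71.135 is ≥ 69 and < 72 → C-

C-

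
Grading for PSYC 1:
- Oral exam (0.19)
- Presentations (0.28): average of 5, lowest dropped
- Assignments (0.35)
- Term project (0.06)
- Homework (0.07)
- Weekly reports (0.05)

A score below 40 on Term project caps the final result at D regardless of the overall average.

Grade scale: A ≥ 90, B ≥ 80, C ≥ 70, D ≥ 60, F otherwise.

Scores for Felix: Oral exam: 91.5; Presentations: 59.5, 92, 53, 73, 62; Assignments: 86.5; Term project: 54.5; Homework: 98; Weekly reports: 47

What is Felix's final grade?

Presentations: drop 53 → average of remaining 4 = 286.5/4 = 71.625
Term project score 54.5 ≥ 40: minimum met.
Weighted total:
  Oral exam 91.5 × 0.19 = 17.385
  Presentations 71.625 × 0.28 = 20.055
  Assignments 86.5 × 0.35 = 30.275
  Term project 54.5 × 0.06 = 3.27
  Homework 98 × 0.07 = 6.86
  Weekly reports 47 × 0.05 = 2.35
Sum = 80.195
80.195 is ≥ 80 and < 90 → B

B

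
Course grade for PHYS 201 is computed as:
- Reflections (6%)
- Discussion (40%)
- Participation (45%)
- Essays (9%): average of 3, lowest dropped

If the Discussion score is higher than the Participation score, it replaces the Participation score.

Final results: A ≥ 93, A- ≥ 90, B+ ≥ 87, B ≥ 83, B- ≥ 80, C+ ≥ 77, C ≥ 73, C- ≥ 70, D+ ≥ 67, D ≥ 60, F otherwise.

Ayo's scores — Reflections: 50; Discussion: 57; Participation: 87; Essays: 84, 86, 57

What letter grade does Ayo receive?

C-

Essays: drop 57 → average of remaining 2 = 170/2 = 85
Discussion (57) ≤ Participation (87), so Participation stays at 87.
Weighted total:
  Reflections 50 × 0.06 = 3
  Discussion 57 × 0.4 = 22.8
  Participation 87 × 0.45 = 39.15
  Essays 85 × 0.09 = 7.65
Sum = 72.6
72.6 is ≥ 70 and < 73 → C-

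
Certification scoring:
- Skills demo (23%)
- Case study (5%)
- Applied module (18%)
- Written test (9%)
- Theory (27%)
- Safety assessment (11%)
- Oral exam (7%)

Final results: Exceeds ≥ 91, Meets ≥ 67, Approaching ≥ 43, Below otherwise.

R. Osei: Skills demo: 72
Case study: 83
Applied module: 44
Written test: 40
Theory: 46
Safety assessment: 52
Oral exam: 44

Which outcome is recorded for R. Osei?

Approaching

Weighted total:
  Skills demo 72 × 0.23 = 16.56
  Case study 83 × 0.05 = 4.15
  Applied module 44 × 0.18 = 7.92
  Written test 40 × 0.09 = 3.6
  Theory 46 × 0.27 = 12.42
  Safety assessment 52 × 0.11 = 5.72
  Oral exam 44 × 0.07 = 3.08
Sum = 53.45
53.45 is ≥ 43 and < 67 → Approaching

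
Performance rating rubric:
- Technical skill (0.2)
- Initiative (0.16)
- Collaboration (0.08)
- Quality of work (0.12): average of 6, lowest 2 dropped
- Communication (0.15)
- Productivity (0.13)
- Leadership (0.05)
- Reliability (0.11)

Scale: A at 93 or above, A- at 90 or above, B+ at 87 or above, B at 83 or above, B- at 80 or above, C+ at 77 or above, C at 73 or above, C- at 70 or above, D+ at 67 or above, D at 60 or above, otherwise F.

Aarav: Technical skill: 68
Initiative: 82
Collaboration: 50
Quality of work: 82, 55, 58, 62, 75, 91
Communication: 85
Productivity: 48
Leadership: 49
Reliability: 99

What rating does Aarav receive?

Quality of work: drop 55, 58 → average of remaining 4 = 310/4 = 77.5
Weighted total:
  Technical skill 68 × 0.2 = 13.6
  Initiative 82 × 0.16 = 13.12
  Collaboration 50 × 0.08 = 4
  Quality of work 77.5 × 0.12 = 9.3
  Communication 85 × 0.15 = 12.75
  Productivity 48 × 0.13 = 6.24
  Leadership 49 × 0.05 = 2.45
  Reliability 99 × 0.11 = 10.89
Sum = 72.35
72.35 is ≥ 70 and < 73 → C-

C-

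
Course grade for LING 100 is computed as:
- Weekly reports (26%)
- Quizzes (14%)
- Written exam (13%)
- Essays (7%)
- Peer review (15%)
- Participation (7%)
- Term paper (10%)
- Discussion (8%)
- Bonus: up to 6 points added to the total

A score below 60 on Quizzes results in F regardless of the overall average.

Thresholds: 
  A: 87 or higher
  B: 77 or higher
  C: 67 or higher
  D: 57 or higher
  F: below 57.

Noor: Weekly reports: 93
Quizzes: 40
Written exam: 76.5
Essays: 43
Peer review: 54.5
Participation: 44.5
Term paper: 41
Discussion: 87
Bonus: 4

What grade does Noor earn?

Quizzes score 40 < 60: minimum not met.
Weighted total:
  Weekly reports 93 × 0.26 = 24.18
  Quizzes 40 × 0.14 = 5.6
  Written exam 76.5 × 0.13 = 9.945
  Essays 43 × 0.07 = 3.01
  Peer review 54.5 × 0.15 = 8.175
  Participation 44.5 × 0.07 = 3.115
  Term paper 41 × 0.1 = 4.1
  Discussion 87 × 0.08 = 6.96
Sum = 65.085
Bonus: 65.085 + 4 = 69.085
Because the Quizzes minimum was not met, the result is F.

F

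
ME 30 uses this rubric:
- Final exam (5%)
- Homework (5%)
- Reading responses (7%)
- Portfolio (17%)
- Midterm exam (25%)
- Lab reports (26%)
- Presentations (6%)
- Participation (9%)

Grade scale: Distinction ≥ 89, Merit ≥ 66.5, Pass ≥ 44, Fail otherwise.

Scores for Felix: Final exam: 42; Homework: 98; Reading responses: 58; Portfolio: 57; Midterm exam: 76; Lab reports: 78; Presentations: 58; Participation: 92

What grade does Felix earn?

Merit

Weighted total:
  Final exam 42 × 0.05 = 2.1
  Homework 98 × 0.05 = 4.9
  Reading responses 58 × 0.07 = 4.06
  Portfolio 57 × 0.17 = 9.69
  Midterm exam 76 × 0.25 = 19
  Lab reports 78 × 0.26 = 20.28
  Presentations 58 × 0.06 = 3.48
  Participation 92 × 0.09 = 8.28
Sum = 71.79
71.79 is ≥ 66.5 and < 89 → Merit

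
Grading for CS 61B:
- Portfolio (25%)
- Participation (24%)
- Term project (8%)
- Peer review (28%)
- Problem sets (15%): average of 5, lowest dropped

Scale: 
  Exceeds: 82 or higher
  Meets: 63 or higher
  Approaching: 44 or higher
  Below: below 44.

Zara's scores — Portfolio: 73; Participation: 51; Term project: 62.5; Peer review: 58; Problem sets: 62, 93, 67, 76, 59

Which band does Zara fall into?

Approaching

Problem sets: drop 59 → average of remaining 4 = 298/4 = 74.5
Weighted total:
  Portfolio 73 × 0.25 = 18.25
  Participation 51 × 0.24 = 12.24
  Term project 62.5 × 0.08 = 5
  Peer review 58 × 0.28 = 16.24
  Problem sets 74.5 × 0.15 = 11.175
Sum = 62.905
62.905 is ≥ 44 and < 63 → Approaching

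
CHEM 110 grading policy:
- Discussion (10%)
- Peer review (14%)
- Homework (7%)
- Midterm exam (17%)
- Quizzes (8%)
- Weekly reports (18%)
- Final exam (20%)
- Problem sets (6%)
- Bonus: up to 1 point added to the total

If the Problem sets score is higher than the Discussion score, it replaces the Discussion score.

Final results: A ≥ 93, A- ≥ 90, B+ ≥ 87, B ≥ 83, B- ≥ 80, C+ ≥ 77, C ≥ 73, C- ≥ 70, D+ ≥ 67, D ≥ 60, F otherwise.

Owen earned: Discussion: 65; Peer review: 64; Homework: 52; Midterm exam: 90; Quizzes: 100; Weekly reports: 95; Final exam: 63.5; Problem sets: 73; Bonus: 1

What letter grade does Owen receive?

Problem sets (73) > Discussion (65), so Discussion counts as 73.
Weighted total:
  Discussion 73 × 0.1 = 7.3
  Peer review 64 × 0.14 = 8.96
  Homework 52 × 0.07 = 3.64
  Midterm exam 90 × 0.17 = 15.3
  Quizzes 100 × 0.08 = 8
  Weekly reports 95 × 0.18 = 17.1
  Final exam 63.5 × 0.2 = 12.7
  Problem sets 73 × 0.06 = 4.38
Sum = 77.38
Bonus: 77.38 + 1 = 78.38
78.38 is ≥ 77 and < 80 → C+

C+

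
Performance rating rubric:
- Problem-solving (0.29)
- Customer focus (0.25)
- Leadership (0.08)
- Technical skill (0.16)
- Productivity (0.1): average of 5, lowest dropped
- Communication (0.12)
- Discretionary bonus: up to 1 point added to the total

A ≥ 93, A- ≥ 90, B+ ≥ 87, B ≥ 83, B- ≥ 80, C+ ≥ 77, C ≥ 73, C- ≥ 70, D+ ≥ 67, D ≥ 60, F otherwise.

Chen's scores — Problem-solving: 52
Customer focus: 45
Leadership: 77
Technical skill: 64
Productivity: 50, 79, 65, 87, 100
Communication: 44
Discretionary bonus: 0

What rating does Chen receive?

Productivity: drop 50 → average of remaining 4 = 331/4 = 82.75
Weighted total:
  Problem-solving 52 × 0.29 = 15.08
  Customer focus 45 × 0.25 = 11.25
  Leadership 77 × 0.08 = 6.16
  Technical skill 64 × 0.16 = 10.24
  Productivity 82.75 × 0.1 = 8.275
  Communication 44 × 0.12 = 5.28
Sum = 56.285
Discretionary bonus: 56.285 + 0 = 56.285
56.285 < 60 → F

F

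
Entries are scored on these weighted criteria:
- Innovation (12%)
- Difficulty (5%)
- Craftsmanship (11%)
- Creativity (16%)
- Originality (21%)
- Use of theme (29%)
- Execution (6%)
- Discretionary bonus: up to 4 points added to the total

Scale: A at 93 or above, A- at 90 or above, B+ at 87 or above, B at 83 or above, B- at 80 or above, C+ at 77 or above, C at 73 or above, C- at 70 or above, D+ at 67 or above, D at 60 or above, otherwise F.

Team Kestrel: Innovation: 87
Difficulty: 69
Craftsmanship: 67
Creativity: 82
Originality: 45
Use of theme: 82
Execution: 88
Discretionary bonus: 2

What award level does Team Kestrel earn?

C

Weighted total:
  Innovation 87 × 0.12 = 10.44
  Difficulty 69 × 0.05 = 3.45
  Craftsmanship 67 × 0.11 = 7.37
  Creativity 82 × 0.16 = 13.12
  Originality 45 × 0.21 = 9.45
  Use of theme 82 × 0.29 = 23.78
  Execution 88 × 0.06 = 5.28
Sum = 72.89
Discretionary bonus: 72.89 + 2 = 74.89
74.89 is ≥ 73 and < 77 → C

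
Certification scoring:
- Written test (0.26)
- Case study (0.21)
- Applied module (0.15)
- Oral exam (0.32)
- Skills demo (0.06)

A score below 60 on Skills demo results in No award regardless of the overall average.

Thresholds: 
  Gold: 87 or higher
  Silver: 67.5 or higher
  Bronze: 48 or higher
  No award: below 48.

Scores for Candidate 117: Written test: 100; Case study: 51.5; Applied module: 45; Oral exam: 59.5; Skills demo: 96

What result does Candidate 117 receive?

Silver

Skills demo score 96 ≥ 60: minimum met.
Weighted total:
  Written test 100 × 0.26 = 26
  Case study 51.5 × 0.21 = 10.815
  Applied module 45 × 0.15 = 6.75
  Oral exam 59.5 × 0.32 = 19.04
  Skills demo 96 × 0.06 = 5.76
Sum = 68.365
68.365 is ≥ 67.5 and < 87 → Silver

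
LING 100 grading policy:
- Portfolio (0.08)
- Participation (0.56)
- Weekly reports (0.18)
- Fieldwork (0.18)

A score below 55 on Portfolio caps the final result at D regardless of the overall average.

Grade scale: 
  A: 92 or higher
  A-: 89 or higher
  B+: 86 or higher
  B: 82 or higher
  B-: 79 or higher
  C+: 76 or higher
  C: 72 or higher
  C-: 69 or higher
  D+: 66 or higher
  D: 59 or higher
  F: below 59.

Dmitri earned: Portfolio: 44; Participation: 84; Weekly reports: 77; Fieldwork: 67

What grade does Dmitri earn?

Portfolio score 44 < 55: minimum not met.
Weighted total:
  Portfolio 44 × 0.08 = 3.52
  Participation 84 × 0.56 = 47.04
  Weekly reports 77 × 0.18 = 13.86
  Fieldwork 67 × 0.18 = 12.06
Sum = 76.48
76.48 would be C+; cap at D applies → D.

D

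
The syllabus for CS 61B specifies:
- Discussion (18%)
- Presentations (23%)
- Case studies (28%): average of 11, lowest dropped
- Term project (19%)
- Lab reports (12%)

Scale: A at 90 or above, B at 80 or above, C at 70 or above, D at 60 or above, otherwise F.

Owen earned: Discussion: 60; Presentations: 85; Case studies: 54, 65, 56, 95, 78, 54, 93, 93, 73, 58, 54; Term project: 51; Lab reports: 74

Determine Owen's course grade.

D

Case studies: drop 54 → average of remaining 10 = 719/10 = 71.9
Weighted total:
  Discussion 60 × 0.18 = 10.8
  Presentations 85 × 0.23 = 19.55
  Case studies 71.9 × 0.28 = 20.132
  Term project 51 × 0.19 = 9.69
  Lab reports 74 × 0.12 = 8.88
Sum = 69.052
69.052 is ≥ 60 and < 70 → D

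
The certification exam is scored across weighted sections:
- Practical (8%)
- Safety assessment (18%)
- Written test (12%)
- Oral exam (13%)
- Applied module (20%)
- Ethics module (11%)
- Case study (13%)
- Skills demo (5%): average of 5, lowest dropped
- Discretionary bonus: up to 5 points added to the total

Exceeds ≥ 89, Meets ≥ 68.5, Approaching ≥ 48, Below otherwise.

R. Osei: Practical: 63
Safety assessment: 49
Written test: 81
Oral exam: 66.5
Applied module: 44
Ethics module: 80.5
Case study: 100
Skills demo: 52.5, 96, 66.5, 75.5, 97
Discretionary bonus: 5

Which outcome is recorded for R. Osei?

Skills demo: drop 52.5 → average of remaining 4 = 335/4 = 83.75
Weighted total:
  Practical 63 × 0.08 = 5.04
  Safety assessment 49 × 0.18 = 8.82
  Written test 81 × 0.12 = 9.72
  Oral exam 66.5 × 0.13 = 8.645
  Applied module 44 × 0.2 = 8.8
  Ethics module 80.5 × 0.11 = 8.855
  Case study 100 × 0.13 = 13
  Skills demo 83.75 × 0.05 = 4.1875
Sum = 67.0675
Discretionary bonus: 67.0675 + 5 = 72.0675
72.0675 is ≥ 68.5 and < 89 → Meets

Meets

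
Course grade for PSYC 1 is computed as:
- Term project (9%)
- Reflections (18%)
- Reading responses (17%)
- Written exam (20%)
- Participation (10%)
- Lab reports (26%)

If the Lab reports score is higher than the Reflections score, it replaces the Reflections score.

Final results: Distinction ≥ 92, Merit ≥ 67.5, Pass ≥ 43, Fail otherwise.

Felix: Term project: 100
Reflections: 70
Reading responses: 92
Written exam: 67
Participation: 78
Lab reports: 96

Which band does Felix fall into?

Merit

Lab reports (96) > Reflections (70), so Reflections counts as 96.
Weighted total:
  Term project 100 × 0.09 = 9
  Reflections 96 × 0.18 = 17.28
  Reading responses 92 × 0.17 = 15.64
  Written exam 67 × 0.2 = 13.4
  Participation 78 × 0.1 = 7.8
  Lab reports 96 × 0.26 = 24.96
Sum = 88.08
88.08 is ≥ 67.5 and < 92 → Merit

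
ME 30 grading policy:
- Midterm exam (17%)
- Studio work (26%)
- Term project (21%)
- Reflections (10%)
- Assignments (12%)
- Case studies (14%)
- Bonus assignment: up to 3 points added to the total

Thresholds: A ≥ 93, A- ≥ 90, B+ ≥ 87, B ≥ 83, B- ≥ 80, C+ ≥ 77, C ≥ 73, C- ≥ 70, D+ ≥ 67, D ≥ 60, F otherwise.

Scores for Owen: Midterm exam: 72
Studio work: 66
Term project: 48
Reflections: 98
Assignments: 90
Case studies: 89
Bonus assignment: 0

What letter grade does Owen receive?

C-

Weighted total:
  Midterm exam 72 × 0.17 = 12.24
  Studio work 66 × 0.26 = 17.16
  Term project 48 × 0.21 = 10.08
  Reflections 98 × 0.1 = 9.8
  Assignments 90 × 0.12 = 10.8
  Case studies 89 × 0.14 = 12.46
Sum = 72.54
Bonus assignment: 72.54 + 0 = 72.54
72.54 is ≥ 70 and < 73 → C-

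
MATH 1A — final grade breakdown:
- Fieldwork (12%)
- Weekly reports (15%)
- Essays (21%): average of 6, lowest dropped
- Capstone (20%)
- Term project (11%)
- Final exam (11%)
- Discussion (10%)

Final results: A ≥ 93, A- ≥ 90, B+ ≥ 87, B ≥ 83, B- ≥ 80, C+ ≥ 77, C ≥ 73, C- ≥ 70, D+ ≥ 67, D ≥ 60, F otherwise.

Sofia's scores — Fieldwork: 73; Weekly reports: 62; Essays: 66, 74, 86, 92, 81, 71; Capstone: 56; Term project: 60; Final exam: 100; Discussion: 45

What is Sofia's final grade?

Essays: drop 66 → average of remaining 5 = 404/5 = 80.8
Weighted total:
  Fieldwork 73 × 0.12 = 8.76
  Weekly reports 62 × 0.15 = 9.3
  Essays 80.8 × 0.21 = 16.968
  Capstone 56 × 0.2 = 11.2
  Term project 60 × 0.11 = 6.6
  Final exam 100 × 0.11 = 11
  Discussion 45 × 0.1 = 4.5
Sum = 68.328
68.328 is ≥ 67 and < 70 → D+

D+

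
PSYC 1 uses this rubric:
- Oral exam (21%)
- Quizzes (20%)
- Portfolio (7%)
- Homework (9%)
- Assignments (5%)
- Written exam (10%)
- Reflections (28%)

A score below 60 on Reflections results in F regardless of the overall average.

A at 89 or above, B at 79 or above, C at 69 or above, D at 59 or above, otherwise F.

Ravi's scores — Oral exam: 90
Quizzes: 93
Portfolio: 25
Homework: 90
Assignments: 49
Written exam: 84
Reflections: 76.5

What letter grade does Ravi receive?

B

Reflections score 76.5 ≥ 60: minimum met.
Weighted total:
  Oral exam 90 × 0.21 = 18.9
  Quizzes 93 × 0.2 = 18.6
  Portfolio 25 × 0.07 = 1.75
  Homework 90 × 0.09 = 8.1
  Assignments 49 × 0.05 = 2.45
  Written exam 84 × 0.1 = 8.4
  Reflections 76.5 × 0.28 = 21.42
Sum = 79.62
79.62 is ≥ 79 and < 89 → B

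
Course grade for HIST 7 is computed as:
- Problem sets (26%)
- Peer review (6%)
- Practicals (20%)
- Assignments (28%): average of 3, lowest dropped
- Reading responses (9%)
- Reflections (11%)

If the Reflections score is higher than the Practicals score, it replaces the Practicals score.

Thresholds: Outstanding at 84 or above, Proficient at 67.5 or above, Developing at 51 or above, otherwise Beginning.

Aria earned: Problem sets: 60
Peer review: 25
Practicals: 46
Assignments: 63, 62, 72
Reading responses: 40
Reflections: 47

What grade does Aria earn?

Assignments: drop 62 → average of remaining 2 = 135/2 = 67.5
Reflections (47) > Practicals (46), so Practicals counts as 47.
Weighted total:
  Problem sets 60 × 0.26 = 15.6
  Peer review 25 × 0.06 = 1.5
  Practicals 47 × 0.2 = 9.4
  Assignments 67.5 × 0.28 = 18.9
  Reading responses 40 × 0.09 = 3.6
  Reflections 47 × 0.11 = 5.17
Sum = 54.17
54.17 is ≥ 51 and < 67.5 → Developing

Developing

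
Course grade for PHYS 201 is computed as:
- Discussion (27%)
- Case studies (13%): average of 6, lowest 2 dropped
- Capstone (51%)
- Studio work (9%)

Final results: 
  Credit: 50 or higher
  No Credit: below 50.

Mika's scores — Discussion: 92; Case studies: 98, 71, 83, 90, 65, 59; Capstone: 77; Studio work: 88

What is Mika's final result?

Case studies: drop 59, 65 → average of remaining 4 = 342/4 = 85.5
Weighted total:
  Discussion 92 × 0.27 = 24.84
  Case studies 85.5 × 0.13 = 11.115
  Capstone 77 × 0.51 = 39.27
  Studio work 88 × 0.09 = 7.92
Sum = 83.145
83.145 ≥ 50 → Credit

Credit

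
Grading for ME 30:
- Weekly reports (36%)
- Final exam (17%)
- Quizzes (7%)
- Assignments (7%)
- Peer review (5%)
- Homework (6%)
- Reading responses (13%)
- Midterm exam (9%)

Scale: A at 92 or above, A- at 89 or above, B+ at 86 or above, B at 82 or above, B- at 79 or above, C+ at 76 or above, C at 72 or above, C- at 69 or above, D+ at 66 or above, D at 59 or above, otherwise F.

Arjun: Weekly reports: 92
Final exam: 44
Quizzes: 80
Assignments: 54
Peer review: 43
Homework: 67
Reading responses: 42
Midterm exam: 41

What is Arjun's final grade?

D

Weighted total:
  Weekly reports 92 × 0.36 = 33.12
  Final exam 44 × 0.17 = 7.48
  Quizzes 80 × 0.07 = 5.6
  Assignments 54 × 0.07 = 3.78
  Peer review 43 × 0.05 = 2.15
  Homework 67 × 0.06 = 4.02
  Reading responses 42 × 0.13 = 5.46
  Midterm exam 41 × 0.09 = 3.69
Sum = 65.3
65.3 is ≥ 59 and < 66 → D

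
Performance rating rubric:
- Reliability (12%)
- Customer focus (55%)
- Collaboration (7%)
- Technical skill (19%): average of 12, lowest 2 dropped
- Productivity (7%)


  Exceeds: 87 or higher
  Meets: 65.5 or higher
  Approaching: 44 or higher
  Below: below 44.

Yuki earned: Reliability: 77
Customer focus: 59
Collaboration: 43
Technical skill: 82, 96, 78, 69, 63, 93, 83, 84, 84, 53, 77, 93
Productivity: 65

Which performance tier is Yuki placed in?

Approaching

Technical skill: drop 53, 63 → average of remaining 10 = 839/10 = 83.9
Weighted total:
  Reliability 77 × 0.12 = 9.24
  Customer focus 59 × 0.55 = 32.45
  Collaboration 43 × 0.07 = 3.01
  Technical skill 83.9 × 0.19 = 15.941
  Productivity 65 × 0.07 = 4.55
Sum = 65.191
65.191 is ≥ 44 and < 65.5 → Approaching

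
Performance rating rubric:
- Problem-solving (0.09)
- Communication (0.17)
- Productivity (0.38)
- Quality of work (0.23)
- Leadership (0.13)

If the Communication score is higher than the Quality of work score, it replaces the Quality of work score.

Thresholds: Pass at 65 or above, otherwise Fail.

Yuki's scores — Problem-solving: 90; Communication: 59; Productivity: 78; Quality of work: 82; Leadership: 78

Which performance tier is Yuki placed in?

Communication (59) ≤ Quality of work (82), so Quality of work stays at 82.
Weighted total:
  Problem-solving 90 × 0.09 = 8.1
  Communication 59 × 0.17 = 10.03
  Productivity 78 × 0.38 = 29.64
  Quality of work 82 × 0.23 = 18.86
  Leadership 78 × 0.13 = 10.14
Sum = 76.77
76.77 ≥ 65 → Pass

Pass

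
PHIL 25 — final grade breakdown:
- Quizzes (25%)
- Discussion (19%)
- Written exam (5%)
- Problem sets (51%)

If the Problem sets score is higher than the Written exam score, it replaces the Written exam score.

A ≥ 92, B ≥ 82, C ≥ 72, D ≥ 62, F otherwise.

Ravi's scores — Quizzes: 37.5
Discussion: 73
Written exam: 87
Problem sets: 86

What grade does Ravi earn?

D

Problem sets (86) ≤ Written exam (87), so Written exam stays at 87.
Weighted total:
  Quizzes 37.5 × 0.25 = 9.375
  Discussion 73 × 0.19 = 13.87
  Written exam 87 × 0.05 = 4.35
  Problem sets 86 × 0.51 = 43.86
Sum = 71.455
71.455 is ≥ 62 and < 72 → D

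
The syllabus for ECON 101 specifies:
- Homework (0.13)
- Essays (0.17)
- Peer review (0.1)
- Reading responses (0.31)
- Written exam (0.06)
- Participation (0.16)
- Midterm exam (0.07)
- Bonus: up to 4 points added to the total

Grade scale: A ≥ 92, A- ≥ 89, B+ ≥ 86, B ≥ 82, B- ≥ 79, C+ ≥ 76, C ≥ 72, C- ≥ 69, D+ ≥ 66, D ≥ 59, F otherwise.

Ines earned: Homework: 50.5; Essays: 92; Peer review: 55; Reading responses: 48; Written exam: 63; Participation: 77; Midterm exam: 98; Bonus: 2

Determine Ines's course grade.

D+

Weighted total:
  Homework 50.5 × 0.13 = 6.565
  Essays 92 × 0.17 = 15.64
  Peer review 55 × 0.1 = 5.5
  Reading responses 48 × 0.31 = 14.88
  Written exam 63 × 0.06 = 3.78
  Participation 77 × 0.16 = 12.32
  Midterm exam 98 × 0.07 = 6.86
Sum = 65.545
Bonus: 65.545 + 2 = 67.545
67.545 is ≥ 66 and < 69 → D+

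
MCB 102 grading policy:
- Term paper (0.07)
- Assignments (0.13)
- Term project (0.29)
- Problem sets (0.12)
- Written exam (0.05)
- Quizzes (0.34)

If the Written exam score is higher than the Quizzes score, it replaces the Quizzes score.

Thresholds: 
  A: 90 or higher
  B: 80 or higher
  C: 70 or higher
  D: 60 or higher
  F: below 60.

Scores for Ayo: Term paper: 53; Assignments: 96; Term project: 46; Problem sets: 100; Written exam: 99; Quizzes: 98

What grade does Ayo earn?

Written exam (99) > Quizzes (98), so Quizzes counts as 99.
Weighted total:
  Term paper 53 × 0.07 = 3.71
  Assignments 96 × 0.13 = 12.48
  Term project 46 × 0.29 = 13.34
  Problem sets 100 × 0.12 = 12
  Written exam 99 × 0.05 = 4.95
  Quizzes 99 × 0.34 = 33.66
Sum = 80.14
80.14 is ≥ 80 and < 90 → B

B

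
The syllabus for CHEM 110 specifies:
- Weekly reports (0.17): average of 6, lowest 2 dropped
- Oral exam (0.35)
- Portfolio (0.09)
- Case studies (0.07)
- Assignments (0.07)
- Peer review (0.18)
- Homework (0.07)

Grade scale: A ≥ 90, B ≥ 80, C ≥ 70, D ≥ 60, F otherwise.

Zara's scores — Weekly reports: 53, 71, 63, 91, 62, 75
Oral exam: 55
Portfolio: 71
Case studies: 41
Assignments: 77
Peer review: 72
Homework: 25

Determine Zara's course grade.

Weekly reports: drop 53, 62 → average of remaining 4 = 300/4 = 75
Weighted total:
  Weekly reports 75 × 0.17 = 12.75
  Oral exam 55 × 0.35 = 19.25
  Portfolio 71 × 0.09 = 6.39
  Case studies 41 × 0.07 = 2.87
  Assignments 77 × 0.07 = 5.39
  Peer review 72 × 0.18 = 12.96
  Homework 25 × 0.07 = 1.75
Sum = 61.36
61.36 is ≥ 60 and < 70 → D

D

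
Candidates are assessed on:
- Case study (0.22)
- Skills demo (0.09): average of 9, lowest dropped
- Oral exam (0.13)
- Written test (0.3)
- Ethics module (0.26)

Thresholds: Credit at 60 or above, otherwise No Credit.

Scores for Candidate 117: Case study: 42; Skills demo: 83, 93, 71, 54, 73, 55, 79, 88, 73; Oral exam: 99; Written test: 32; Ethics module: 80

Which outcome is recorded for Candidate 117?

No Credit

Skills demo: drop 54 → average of remaining 8 = 615/8 = 76.875
Weighted total:
  Case study 42 × 0.22 = 9.24
  Skills demo 76.875 × 0.09 = 6.91875
  Oral exam 99 × 0.13 = 12.87
  Written test 32 × 0.3 = 9.6
  Ethics module 80 × 0.26 = 20.8
Sum = 59.42875
59.42875 < 60 → No Credit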